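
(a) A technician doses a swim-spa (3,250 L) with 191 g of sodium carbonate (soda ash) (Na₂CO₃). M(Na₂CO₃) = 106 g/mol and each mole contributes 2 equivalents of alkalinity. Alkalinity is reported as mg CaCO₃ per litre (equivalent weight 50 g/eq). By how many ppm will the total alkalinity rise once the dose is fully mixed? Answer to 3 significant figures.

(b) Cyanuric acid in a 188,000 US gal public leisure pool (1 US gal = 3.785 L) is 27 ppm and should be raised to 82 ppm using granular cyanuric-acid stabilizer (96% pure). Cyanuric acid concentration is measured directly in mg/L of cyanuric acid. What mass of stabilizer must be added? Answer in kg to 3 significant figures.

(a) Moles of Na₂CO₃: 191 g ÷ 106 g/mol = 1.802 mol → 3.604 eq of alkalinity.
(a) As CaCO₃: 3.604 eq × 50 g/eq = 180.2 g.
(a) Rise: 180.2 g / 3,250 L × 1000 = 55.44 mg/L.

(b) Volume: 188,000 US gal × 3.785 L/gal = 711,580 L.
(b) CYA to add: (82 − 27) = 55 mg/L × 711,580 L = 39,140 g cyanuric acid.
(b) At 96% purity: 39,140 / 0.96 = 40,770 g product.

(a) 55.4 ppm; (b) 40.8 kg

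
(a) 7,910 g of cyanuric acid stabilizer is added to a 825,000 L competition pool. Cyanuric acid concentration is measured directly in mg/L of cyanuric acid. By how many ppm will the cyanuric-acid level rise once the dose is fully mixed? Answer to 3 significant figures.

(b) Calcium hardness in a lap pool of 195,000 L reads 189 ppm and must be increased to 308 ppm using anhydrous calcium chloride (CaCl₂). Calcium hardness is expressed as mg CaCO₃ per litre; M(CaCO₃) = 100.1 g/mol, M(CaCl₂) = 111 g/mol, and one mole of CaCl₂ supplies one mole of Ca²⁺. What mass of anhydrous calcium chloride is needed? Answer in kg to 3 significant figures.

(a) Rise: 7,910 g / 825,000 L × 1000 = 9.588 mg/L.

(b) Hardness to add: (308 − 189) = 119 mg/L as CaCO₃ × 195,000 L = 23,200 g as CaCO₃.
(b) Moles of Ca²⁺ (1 mol Ca²⁺ ≡ 1 mol CaCO₃): 23,200 / 100.1 g/mol = 231.8 mol.
(b) Mass of CaCl₂: 231.8 × 111 = 25,730 g.

(a) 9.59 ppm; (b) 25.7 kg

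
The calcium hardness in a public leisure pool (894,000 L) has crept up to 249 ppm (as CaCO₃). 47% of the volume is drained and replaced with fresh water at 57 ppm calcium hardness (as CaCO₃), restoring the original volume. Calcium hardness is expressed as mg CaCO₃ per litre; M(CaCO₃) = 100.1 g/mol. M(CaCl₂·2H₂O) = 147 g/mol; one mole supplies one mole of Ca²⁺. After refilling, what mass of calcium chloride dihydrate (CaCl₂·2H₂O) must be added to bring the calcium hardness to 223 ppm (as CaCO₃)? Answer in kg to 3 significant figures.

After draining 47% and refilling: 249 × 0.53 + 57 × 0.47 = 158.76 ppm.
Deficit to target: 223 − 158.76 = 64.24 mg/L.
As CaCO₃: 64.24 mg/L × 894,000 L = 57,430 g; ÷ 100.1 = 573.7 mol Ca²⁺.
Mass: 573.7 × 147 = 84,340 g.

84.3 kg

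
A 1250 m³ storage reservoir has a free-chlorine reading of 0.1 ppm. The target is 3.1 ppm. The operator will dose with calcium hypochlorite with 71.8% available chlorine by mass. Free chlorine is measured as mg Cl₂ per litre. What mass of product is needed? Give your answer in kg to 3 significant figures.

5.22 kg

Volume: 1250 m³ = 1,250,000 L.
Chlorine deficit: 3.1 − 0.1 = 3 ppm = 3 mg/L as Cl₂.
Cl₂ equivalent needed: 3 mg/L × 1,250,000 L = 3,750,000 mg = 3750 g.
Product at 71.8% available chlorine: 3750 / 0.718 = 5223 g.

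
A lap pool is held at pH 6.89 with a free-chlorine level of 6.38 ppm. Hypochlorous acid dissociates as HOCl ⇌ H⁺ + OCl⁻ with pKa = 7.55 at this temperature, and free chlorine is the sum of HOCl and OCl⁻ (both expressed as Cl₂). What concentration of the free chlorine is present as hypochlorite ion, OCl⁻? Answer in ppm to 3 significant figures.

1.15 ppm

[OCl⁻]/[HOCl] = 10^(pH − pKa) = 10^(6.89 − 7.55) = 10^-0.66 = 0.2188.
Fraction as HOCl = 1 / (1 + 0.2188) = 0.8205.
OCl⁻ = (1 − 0.8205) × 6.38 ppm = 1.145 ppm.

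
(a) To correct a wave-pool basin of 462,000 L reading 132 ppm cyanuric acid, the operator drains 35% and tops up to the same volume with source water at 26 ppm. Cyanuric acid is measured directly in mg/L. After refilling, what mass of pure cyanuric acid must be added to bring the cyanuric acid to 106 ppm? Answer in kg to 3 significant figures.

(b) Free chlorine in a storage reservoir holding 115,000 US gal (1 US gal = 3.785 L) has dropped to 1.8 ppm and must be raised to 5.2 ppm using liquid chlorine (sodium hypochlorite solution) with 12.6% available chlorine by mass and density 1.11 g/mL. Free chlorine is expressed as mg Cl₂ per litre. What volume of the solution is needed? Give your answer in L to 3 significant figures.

(a) 5.13 kg; (b) 10.6 L

(a) After draining 35% and refilling: 132 × 0.65 + 26 × 0.35 = 94.9 ppm.
(a) Deficit to target: 106 − 94.9 = 11.1 mg/L.
(a) Mass: 11.1 mg/L × 462,000 L = 5128 g cyanuric acid.

(b) Volume: 115,000 US gal × 3.785 L/gal = 435,275 L.
(b) Chlorine deficit: 5.2 − 1.8 = 3.4 ppm = 3.4 mg/L as Cl₂.
(b) Cl₂ equivalent needed: 3.4 mg/L × 435,275 L = 1,480,000 mg = 1480 g.
(b) Product at 12.6% available chlorine: 1480 / 0.126 = 11,750 g.
(b) Volume at density 1.11 g/mL: 11,750 g ÷ 1.11 g/mL = 10,580 mL.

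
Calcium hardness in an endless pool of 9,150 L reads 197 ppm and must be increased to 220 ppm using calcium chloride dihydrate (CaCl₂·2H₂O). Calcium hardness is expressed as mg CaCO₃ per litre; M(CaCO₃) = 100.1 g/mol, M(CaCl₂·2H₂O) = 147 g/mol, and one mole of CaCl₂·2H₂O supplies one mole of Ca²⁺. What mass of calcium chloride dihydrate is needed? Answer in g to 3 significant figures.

309 g

Hardness to add: (220 − 197) = 23 mg/L as CaCO₃ × 9,150 L = 210.4 g as CaCO₃.
Moles of Ca²⁺ (1 mol Ca²⁺ ≡ 1 mol CaCO₃): 210.4 / 100.1 g/mol = 2.102 mol.
Mass of CaCl₂·2H₂O: 2.102 × 147 = 309.1 g.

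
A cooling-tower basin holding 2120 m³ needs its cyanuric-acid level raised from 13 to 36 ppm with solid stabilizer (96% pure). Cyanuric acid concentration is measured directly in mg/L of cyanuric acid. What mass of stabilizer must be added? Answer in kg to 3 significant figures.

50.8 kg

Volume: 2120 m³ = 2,120,000 L.
CYA to add: (36 − 13) = 23 mg/L × 2,120,000 L = 48,760 g cyanuric acid.
At 96% purity: 48,760 / 0.96 = 50,790 g product.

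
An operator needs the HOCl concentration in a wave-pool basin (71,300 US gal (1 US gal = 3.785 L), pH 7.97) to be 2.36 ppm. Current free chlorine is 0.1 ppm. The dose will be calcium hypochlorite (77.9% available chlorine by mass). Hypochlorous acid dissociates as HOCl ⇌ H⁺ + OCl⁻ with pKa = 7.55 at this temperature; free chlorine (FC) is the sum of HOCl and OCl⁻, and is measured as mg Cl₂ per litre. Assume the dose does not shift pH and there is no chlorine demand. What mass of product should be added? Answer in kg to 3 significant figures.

2.93 kg

Volume: 71,300 US gal × 3.785 L/gal = 269,870 L.
[OCl⁻]/[HOCl] = 10^(pH − pKa) = 10^(7.97 − 7.55) = 2.63; fraction as HOCl = 1/(1 + 2.63) = 0.2755.
Free chlorine required for 2.36 ppm HOCl: 2.36 / 0.2755 = 8.567 ppm.
FC to add: 8.567 − 0.1 = 8.467 mg/L as Cl₂.
Cl₂ equivalent: 8.467 mg/L × 269,870 L = 2285 g.
Product at 77.9% available Cl: 2285 / 0.779 = 2933 g.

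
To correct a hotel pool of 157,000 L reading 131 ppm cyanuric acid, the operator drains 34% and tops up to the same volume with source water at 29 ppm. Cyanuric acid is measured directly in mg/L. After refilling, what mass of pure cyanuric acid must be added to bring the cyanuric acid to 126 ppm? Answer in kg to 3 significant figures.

4.66 kg

After draining 34% and refilling: 131 × 0.66 + 29 × 0.34 = 96.32 ppm.
Deficit to target: 126 − 96.32 = 29.68 mg/L.
Mass: 29.68 mg/L × 157,000 L = 4660 g cyanuric acid.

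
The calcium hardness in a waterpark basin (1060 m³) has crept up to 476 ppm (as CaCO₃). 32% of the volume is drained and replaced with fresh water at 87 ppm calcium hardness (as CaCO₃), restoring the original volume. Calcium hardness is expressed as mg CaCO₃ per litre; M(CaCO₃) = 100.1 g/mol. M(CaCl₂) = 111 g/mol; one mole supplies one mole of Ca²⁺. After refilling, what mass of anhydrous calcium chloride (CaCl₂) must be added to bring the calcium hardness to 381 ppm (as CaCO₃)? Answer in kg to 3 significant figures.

Volume: 1060 m³ = 1,060,000 L.
After draining 32% and refilling: 476 × 0.68 + 87 × 0.32 = 351.52 ppm.
Deficit to target: 381 − 351.52 = 29.48 mg/L.
As CaCO₃: 29.48 mg/L × 1,060,000 L = 31,250 g; ÷ 100.1 = 312.2 mol Ca²⁺.
Mass: 312.2 × 111 = 34,650 g.

34.7 kg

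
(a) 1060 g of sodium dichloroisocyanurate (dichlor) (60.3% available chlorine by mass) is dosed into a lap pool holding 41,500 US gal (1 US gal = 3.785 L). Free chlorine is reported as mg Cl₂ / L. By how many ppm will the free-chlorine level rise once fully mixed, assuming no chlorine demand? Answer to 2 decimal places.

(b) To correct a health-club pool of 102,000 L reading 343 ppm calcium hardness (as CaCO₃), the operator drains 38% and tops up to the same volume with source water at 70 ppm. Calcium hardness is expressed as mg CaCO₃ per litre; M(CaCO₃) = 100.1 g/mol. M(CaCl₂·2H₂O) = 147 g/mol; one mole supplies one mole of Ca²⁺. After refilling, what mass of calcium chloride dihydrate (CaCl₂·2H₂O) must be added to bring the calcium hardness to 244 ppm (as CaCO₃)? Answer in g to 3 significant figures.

(a) 4.07 ppm; (b) 710 g

(a) Volume: 41,500 US gal × 3.785 L/gal = 157,078 L.
(a) Available chlorine delivered: 1060 g × 0.603 = 639.2 g as Cl₂.
(a) Concentration rise: 639.2 g / 157,078 L = 4.069 mg/L = 4.07 ppm.

(b) After draining 38% and refilling: 343 × 0.62 + 70 × 0.38 = 239.26 ppm.
(b) Deficit to target: 244 − 239.26 = 4.74 mg/L.
(b) As CaCO₃: 4.74 mg/L × 102,000 L = 483.5 g; ÷ 100.1 = 4.83 mol Ca²⁺.
(b) Mass: 4.83 × 147 = 710 g.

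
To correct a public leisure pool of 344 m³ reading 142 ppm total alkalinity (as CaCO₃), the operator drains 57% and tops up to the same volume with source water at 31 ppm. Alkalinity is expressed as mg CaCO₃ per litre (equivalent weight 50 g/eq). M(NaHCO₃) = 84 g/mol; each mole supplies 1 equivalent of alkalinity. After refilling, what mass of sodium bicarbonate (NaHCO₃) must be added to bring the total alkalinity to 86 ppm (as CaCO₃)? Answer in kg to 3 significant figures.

Volume: 344 m³ = 344,000 L.
After draining 57% and refilling: 142 × 0.43 + 31 × 0.57 = 78.73 ppm.
Deficit to target: 86 − 78.73 = 7.27 mg/L.
As CaCO₃: 7.27 mg/L × 344,000 L = 2501 g; ÷ 50 g/eq ÷ 1 = 50.02 mol NaHCO₃.
Mass: 50.02 × 84 = 4201 g.

4.20 kg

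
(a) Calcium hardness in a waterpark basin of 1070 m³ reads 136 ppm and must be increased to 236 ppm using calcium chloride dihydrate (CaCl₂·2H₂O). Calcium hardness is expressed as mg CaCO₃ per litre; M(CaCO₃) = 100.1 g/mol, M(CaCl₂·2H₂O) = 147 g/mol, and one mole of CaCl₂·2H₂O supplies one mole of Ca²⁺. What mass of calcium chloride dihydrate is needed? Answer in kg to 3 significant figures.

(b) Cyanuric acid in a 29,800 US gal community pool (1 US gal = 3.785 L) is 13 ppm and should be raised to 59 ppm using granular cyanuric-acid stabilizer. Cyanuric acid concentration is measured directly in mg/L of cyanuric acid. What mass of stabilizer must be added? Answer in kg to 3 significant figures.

(a) Volume: 1070 m³ = 1,070,000 L.
(a) Hardness to add: (236 − 136) = 100 mg/L as CaCO₃ × 1,070,000 L = 107,000 g as CaCO₃.
(a) Moles of Ca²⁺ (1 mol Ca²⁺ ≡ 1 mol CaCO₃): 107,000 / 100.1 g/mol = 1069 mol.
(a) Mass of CaCl₂·2H₂O: 1069 × 147 = 157,100 g.

(b) Volume: 29,800 US gal × 3.785 L/gal = 112,793 L.
(b) CYA to add: (59 − 13) = 46 mg/L × 112,793 L = 5188 g cyanuric acid.

(a) 157 kg; (b) 5.19 kg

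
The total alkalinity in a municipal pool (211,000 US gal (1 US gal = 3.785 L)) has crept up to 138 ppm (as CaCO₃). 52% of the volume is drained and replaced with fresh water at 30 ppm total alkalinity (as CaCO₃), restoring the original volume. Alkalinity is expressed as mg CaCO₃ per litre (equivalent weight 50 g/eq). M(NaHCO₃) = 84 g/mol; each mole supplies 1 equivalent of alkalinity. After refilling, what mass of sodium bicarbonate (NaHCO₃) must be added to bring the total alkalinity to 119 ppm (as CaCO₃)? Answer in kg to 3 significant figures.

49.9 kg

Volume: 211,000 US gal × 3.785 L/gal = 798,635 L.
After draining 52% and refilling: 138 × 0.48 + 30 × 0.52 = 81.84 ppm.
Deficit to target: 119 − 81.84 = 37.16 mg/L.
As CaCO₃: 37.16 mg/L × 798,635 L = 29,680 g; ÷ 50 g/eq ÷ 1 = 593.5 mol NaHCO₃.
Mass: 593.5 × 84 = 49,860 g.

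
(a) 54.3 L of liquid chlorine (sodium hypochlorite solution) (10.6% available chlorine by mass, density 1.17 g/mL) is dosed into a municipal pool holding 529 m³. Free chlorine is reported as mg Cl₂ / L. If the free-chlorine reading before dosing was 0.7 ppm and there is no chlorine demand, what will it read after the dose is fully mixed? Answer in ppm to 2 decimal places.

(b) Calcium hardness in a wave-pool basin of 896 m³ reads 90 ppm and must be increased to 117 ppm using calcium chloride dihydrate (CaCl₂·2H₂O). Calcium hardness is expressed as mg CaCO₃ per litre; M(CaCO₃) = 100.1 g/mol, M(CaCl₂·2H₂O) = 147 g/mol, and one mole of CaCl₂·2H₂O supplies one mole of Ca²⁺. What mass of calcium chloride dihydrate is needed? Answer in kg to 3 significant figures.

(a) Volume: 529 m³ = 529,000 L.
(a) Mass of solution: 54.3 L × 1000 mL/L × 1.17 g/mL = 63,530 g.
(a) Available chlorine delivered: 63,530 g × 0.106 = 6734 g as Cl₂.
(a) Concentration rise: 6734 g / 529,000 L = 12.73 mg/L = 12.73 ppm.
(a) Final FC: 0.7 + 12.73 = 13.43 ppm.

(b) Volume: 896 m³ = 896,000 L.
(b) Hardness to add: (117 − 90) = 27 mg/L as CaCO₃ × 896,000 L = 24,190 g as CaCO₃.
(b) Moles of Ca²⁺ (1 mol Ca²⁺ ≡ 1 mol CaCO₃): 24,190 / 100.1 g/mol = 241.7 mol.
(b) Mass of CaCl₂·2H₂O: 241.7 × 147 = 35,530 g.

(a) 13.43 ppm; (b) 35.5 kg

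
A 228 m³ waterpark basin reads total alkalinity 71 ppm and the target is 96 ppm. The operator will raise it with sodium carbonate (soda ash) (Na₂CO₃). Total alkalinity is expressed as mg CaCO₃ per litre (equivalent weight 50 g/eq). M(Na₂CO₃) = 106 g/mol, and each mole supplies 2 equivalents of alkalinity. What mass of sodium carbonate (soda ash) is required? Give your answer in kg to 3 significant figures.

6.04 kg

Volume: 228 m³ = 228,000 L.
Alkalinity to add: (96 − 71) = 25 mg/L as CaCO₃ × 228,000 L = 5700 g as CaCO₃.
Equivalents: 5700 g ÷ 50 g/eq = 114 eq.
Each mole of Na₂CO₃ supplies 2 eq, so 114 / 2 = 57 mol.
Mass: 57 mol × 106 g/mol = 6042 g.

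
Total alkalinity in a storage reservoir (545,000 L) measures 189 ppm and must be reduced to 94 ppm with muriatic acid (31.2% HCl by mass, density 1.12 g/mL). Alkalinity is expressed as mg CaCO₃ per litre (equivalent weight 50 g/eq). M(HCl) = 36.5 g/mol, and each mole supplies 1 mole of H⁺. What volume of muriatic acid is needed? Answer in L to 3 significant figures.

108 L

Alkalinity to neutralize: (189 − 94) = 95 mg/L as CaCO₃ × 545,000 L = 51,780 g as CaCO₃.
Equivalents of H⁺ required: 51,780 ÷ 50 g/eq = 1036 eq = 1036 mol HCl.
Mass of HCl: 1036 × 36.5 = 37,800 g.
Mass of 31.2% solution: 37,800 / 0.312 = 121,100 g.
Volume: 121,100 g ÷ 1.12 g/mL = 108,200 mL.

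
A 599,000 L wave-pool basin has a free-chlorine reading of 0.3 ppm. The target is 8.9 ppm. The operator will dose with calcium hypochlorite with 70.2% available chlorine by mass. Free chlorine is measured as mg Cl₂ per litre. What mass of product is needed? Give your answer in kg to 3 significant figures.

7.34 kg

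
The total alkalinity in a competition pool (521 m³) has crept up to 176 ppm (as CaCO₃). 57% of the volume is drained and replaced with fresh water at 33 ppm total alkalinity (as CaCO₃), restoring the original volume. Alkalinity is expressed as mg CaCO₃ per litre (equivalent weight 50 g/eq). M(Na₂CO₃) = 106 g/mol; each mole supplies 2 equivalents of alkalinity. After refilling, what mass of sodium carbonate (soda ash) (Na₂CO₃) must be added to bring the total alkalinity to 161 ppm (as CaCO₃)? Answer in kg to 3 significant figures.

Volume: 521 m³ = 521,000 L.
After draining 57% and refilling: 176 × 0.43 + 33 × 0.57 = 94.49 ppm.
Deficit to target: 161 − 94.49 = 66.51 mg/L.
As CaCO₃: 66.51 mg/L × 521,000 L = 34,650 g; ÷ 50 g/eq ÷ 2 = 346.5 mol Na₂CO₃.
Mass: 346.5 × 106 = 36,730 g.

36.7 kg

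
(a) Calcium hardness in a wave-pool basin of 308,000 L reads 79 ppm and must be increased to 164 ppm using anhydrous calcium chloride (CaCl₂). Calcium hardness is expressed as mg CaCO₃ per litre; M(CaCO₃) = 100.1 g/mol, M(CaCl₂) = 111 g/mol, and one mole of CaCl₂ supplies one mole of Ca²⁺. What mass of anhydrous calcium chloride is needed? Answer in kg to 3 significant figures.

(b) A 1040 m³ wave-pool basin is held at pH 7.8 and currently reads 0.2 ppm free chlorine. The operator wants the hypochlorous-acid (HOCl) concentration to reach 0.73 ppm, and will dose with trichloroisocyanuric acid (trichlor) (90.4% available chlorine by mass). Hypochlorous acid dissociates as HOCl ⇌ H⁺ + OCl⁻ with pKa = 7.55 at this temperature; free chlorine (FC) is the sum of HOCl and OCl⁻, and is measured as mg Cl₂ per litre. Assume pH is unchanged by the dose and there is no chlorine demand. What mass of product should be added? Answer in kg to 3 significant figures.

(a) Hardness to add: (164 − 79) = 85 mg/L as CaCO₃ × 308,000 L = 26,180 g as CaCO₃.
(a) Moles of Ca²⁺ (1 mol Ca²⁺ ≡ 1 mol CaCO₃): 26,180 / 100.1 g/mol = 261.5 mol.
(a) Mass of CaCl₂: 261.5 × 111 = 29,030 g.

(b) Volume: 1040 m³ = 1,040,000 L.
(b) [OCl⁻]/[HOCl] = 10^(pH − pKa) = 10^(7.8 − 7.55) = 1.778; fraction as HOCl = 1/(1 + 1.778) = 0.3599.
(b) Free chlorine required for 0.73 ppm HOCl: 0.73 / 0.3599 = 2.028 ppm.
(b) FC to add: 2.028 − 0.2 = 1.828 mg/L as Cl₂.
(b) Cl₂ equivalent: 1.828 mg/L × 1,040,000 L = 1901 g.
(b) Product at 90.4% available Cl: 1901 / 0.904 = 2103 g.

(a) 29.0 kg; (b) 2.10 kg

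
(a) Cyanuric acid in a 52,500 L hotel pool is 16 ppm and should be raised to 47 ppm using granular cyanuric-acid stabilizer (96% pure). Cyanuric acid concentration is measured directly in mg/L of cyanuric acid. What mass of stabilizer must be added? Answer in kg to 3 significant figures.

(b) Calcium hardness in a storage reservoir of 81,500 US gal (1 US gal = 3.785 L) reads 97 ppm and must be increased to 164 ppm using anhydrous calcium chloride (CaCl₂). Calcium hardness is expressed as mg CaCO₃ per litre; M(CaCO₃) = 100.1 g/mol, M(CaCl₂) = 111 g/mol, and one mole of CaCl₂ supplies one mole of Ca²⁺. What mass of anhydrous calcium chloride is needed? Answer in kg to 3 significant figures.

(a) CYA to add: (47 − 16) = 31 mg/L × 52,500 L = 1628 g cyanuric acid.
(a) At 96% purity: 1628 / 0.96 = 1695 g product.

(b) Volume: 81,500 US gal × 3.785 L/gal = 308,478 L.
(b) Hardness to add: (164 − 97) = 67 mg/L as CaCO₃ × 308,478 L = 20,670 g as CaCO₃.
(b) Moles of Ca²⁺ (1 mol Ca²⁺ ≡ 1 mol CaCO₃): 20,670 / 100.1 g/mol = 206.5 mol.
(b) Mass of CaCl₂: 206.5 × 111 = 22,920 g.

(a) 1.70 kg; (b) 22.9 kg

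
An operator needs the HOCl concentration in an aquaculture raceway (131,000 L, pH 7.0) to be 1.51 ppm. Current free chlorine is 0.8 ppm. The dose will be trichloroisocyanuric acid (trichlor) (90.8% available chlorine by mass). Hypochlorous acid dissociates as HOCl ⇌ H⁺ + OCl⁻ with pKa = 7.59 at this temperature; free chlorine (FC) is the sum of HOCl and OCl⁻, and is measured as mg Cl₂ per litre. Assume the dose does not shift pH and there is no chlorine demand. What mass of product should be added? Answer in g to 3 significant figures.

158 g

[OCl⁻]/[HOCl] = 10^(pH − pKa) = 10^(7.0 − 7.59) = 0.257; fraction as HOCl = 1/(1 + 0.257) = 0.7955.
Free chlorine required for 1.51 ppm HOCl: 1.51 / 0.7955 = 1.898 ppm.
FC to add: 1.898 − 0.8 = 1.098 mg/L as Cl₂.
Cl₂ equivalent: 1.098 mg/L × 131,000 L = 143.9 g.
Product at 90.8% available Cl: 143.9 / 0.908 = 158.4 g.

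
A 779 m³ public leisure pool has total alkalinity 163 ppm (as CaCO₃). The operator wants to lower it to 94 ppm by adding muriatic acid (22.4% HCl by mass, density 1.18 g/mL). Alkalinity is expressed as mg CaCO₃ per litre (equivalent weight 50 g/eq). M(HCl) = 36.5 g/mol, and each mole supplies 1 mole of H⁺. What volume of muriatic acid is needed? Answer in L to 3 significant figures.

148 L

Volume: 779 m³ = 779,000 L.
Alkalinity to neutralize: (163 − 94) = 69 mg/L as CaCO₃ × 779,000 L = 53,750 g as CaCO₃.
Equivalents of H⁺ required: 53,750 ÷ 50 g/eq = 1075 eq = 1075 mol HCl.
Mass of HCl: 1075 × 36.5 = 39,240 g.
Mass of 22.4% solution: 39,240 / 0.224 = 175,200 g.
Volume: 175,200 g ÷ 1.18 g/mL = 148,400 mL.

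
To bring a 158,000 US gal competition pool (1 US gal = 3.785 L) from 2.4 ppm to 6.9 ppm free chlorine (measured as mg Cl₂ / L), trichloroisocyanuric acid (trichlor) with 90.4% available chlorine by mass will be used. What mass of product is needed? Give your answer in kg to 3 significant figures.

Volume: 158,000 US gal × 3.785 L/gal = 598,030 L.
Chlorine deficit: 6.9 − 2.4 = 4.5 ppm = 4.5 mg/L as Cl₂.
Cl₂ equivalent needed: 4.5 mg/L × 598,030 L = 2,691,000 mg = 2691 g.
Product at 90.4% available chlorine: 2691 / 0.904 = 2977 g.

2.98 kg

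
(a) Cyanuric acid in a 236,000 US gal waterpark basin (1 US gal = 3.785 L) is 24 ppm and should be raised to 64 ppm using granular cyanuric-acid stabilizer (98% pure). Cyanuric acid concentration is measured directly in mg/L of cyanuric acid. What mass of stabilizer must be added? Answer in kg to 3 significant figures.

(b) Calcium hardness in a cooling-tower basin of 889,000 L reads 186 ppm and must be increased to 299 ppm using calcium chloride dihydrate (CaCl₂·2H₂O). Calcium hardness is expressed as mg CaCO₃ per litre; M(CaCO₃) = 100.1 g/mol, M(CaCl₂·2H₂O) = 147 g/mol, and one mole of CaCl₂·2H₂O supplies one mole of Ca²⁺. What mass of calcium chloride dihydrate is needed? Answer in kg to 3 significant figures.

(a) 36.5 kg; (b) 148 kg

(a) Volume: 236,000 US gal × 3.785 L/gal = 893,260 L.
(a) CYA to add: (64 − 24) = 40 mg/L × 893,260 L = 35,730 g cyanuric acid.
(a) At 98% purity: 35,730 / 0.98 = 36,460 g product.

(b) Hardness to add: (299 − 186) = 113 mg/L as CaCO₃ × 889,000 L = 100,500 g as CaCO₃.
(b) Moles of Ca²⁺ (1 mol Ca²⁺ ≡ 1 mol CaCO₃): 100,500 / 100.1 g/mol = 1004 mol.
(b) Mass of CaCl₂·2H₂O: 1004 × 147 = 147,500 g.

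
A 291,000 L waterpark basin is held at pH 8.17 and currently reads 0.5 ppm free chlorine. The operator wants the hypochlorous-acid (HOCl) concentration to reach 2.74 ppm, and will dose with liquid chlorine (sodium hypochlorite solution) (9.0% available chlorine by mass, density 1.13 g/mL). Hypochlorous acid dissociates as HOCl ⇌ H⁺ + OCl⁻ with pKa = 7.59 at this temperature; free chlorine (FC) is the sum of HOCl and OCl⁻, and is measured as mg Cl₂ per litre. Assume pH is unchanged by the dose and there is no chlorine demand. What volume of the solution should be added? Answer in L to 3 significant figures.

[OCl⁻]/[HOCl] = 10^(pH − pKa) = 10^(8.17 − 7.59) = 3.802; fraction as HOCl = 1/(1 + 3.802) = 0.2083.
Free chlorine required for 2.74 ppm HOCl: 2.74 / 0.2083 = 13.16 ppm.
FC to add: 13.16 − 0.5 = 12.66 mg/L as Cl₂.
Cl₂ equivalent: 12.66 mg/L × 291,000 L = 3683 g.
Product at 9.0% available Cl: 3683 / 0.09 = 40,920 g.
Volume: 40,920 g ÷ 1.13 g/mL = 36,220 mL.

36.2 L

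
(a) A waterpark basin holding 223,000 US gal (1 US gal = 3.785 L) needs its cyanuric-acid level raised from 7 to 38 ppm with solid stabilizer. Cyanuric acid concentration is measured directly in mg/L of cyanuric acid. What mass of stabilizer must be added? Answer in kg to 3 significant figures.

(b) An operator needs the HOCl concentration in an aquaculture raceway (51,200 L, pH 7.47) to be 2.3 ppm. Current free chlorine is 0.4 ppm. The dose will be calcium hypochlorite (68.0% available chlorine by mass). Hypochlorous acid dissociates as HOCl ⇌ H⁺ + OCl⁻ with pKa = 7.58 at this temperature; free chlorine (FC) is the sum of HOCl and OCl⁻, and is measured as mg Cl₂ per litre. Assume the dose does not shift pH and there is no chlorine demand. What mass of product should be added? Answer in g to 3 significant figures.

(a) Volume: 223,000 US gal × 3.785 L/gal = 844,055 L.
(a) CYA to add: (38 − 7) = 31 mg/L × 844,055 L = 26,170 g cyanuric acid.

(b) [OCl⁻]/[HOCl] = 10^(pH − pKa) = 10^(7.47 − 7.58) = 0.7762; fraction as HOCl = 1/(1 + 0.7762) = 0.563.
(b) Free chlorine required for 2.3 ppm HOCl: 2.3 / 0.563 = 4.085 ppm.
(b) FC to add: 4.085 − 0.4 = 3.685 mg/L as Cl₂.
(b) Cl₂ equivalent: 3.685 mg/L × 51,200 L = 188.7 g.
(b) Product at 68.0% available Cl: 188.7 / 0.68 = 277.5 g.

(a) 26.2 kg; (b) 277 g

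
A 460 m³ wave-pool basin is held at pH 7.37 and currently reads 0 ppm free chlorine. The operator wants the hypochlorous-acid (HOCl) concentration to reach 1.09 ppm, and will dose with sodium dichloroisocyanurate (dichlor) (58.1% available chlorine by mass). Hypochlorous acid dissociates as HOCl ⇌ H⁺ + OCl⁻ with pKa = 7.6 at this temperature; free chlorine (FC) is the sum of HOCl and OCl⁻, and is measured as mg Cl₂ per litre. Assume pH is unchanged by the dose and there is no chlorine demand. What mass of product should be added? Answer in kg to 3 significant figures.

1.37 kg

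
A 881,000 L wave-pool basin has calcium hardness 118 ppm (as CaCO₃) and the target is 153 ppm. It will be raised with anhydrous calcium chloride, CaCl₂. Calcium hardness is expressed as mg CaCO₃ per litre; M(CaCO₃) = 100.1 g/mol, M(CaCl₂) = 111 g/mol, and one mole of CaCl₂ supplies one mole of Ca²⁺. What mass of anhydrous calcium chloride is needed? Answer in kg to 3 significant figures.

Hardness to add: (153 − 118) = 35 mg/L as CaCO₃ × 881,000 L = 30,840 g as CaCO₃.
Moles of Ca²⁺ (1 mol Ca²⁺ ≡ 1 mol CaCO₃): 30,840 / 100.1 g/mol = 308 mol.
Mass of CaCl₂: 308 × 111 = 34,190 g.

34.2 kg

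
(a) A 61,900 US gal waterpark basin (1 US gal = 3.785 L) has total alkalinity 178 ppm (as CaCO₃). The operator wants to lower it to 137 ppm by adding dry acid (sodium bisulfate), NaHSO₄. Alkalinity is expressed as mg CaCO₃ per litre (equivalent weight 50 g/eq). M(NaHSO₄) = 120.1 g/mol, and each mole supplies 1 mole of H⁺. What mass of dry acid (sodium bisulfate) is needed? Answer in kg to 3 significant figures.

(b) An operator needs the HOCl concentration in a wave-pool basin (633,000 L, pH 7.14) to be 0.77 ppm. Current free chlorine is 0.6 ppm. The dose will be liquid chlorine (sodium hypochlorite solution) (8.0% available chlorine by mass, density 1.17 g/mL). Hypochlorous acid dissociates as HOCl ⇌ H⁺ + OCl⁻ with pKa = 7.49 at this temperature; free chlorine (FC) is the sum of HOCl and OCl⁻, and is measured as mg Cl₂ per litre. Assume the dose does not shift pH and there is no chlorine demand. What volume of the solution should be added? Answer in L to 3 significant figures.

(a) 23.1 kg; (b) 3.48 L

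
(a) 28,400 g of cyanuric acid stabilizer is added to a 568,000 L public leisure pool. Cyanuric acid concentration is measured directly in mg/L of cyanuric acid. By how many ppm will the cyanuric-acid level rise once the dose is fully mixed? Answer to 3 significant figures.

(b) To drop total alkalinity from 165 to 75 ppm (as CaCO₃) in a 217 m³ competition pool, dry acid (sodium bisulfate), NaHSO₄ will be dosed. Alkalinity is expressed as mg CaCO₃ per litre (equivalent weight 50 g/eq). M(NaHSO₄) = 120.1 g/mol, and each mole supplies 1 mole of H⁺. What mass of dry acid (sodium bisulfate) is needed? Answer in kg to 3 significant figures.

(a) Rise: 28,400 g / 568,000 L × 1000 = 50 mg/L.

(b) Volume: 217 m³ = 217,000 L.
(b) Alkalinity to neutralize: (165 − 75) = 90 mg/L as CaCO₃ × 217,000 L = 19,530 g as CaCO₃.
(b) Equivalents of H⁺ required: 19,530 ÷ 50 g/eq = 390.6 eq = 390.6 mol NaHSO₄.
(b) Mass of NaHSO₄: 390.6 × 120.1 = 46,910 g.

(a) 50.0 ppm; (b) 46.9 kg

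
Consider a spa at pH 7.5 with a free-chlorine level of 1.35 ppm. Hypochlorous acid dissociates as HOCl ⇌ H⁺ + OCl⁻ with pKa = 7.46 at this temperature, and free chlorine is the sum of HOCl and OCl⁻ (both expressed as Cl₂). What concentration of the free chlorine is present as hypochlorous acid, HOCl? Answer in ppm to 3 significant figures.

0.644 ppm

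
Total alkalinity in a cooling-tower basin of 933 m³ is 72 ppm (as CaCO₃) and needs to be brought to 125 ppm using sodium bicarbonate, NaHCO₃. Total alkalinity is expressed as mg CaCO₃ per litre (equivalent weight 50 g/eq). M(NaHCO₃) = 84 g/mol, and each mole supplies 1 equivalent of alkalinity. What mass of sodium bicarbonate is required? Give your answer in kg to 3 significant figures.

83.1 kg

Volume: 933 m³ = 933,000 L.
Alkalinity to add: (125 − 72) = 53 mg/L as CaCO₃ × 933,000 L = 49,450 g as CaCO₃.
Equivalents: 49,450 g ÷ 50 g/eq = 989 eq.
NaHCO₃ supplies 1 eq per mole → 989 mol.
Mass: 989 mol × 84 g/mol = 83,070 g.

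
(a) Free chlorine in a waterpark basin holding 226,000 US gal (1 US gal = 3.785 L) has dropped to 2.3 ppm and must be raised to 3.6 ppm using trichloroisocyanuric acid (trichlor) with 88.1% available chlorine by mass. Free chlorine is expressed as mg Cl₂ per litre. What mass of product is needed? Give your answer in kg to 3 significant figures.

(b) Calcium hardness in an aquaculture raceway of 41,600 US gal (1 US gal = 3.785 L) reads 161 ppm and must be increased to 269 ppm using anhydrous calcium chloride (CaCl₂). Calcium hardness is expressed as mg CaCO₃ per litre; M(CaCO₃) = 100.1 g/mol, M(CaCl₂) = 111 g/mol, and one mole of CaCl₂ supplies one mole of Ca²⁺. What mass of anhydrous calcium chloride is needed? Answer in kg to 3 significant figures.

(a) 1.26 kg; (b) 18.9 kg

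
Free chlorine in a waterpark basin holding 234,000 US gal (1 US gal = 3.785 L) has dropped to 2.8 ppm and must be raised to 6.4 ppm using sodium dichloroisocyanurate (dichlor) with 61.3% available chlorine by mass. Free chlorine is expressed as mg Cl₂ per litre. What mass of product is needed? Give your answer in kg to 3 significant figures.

Volume: 234,000 US gal × 3.785 L/gal = 885,690 L.
Chlorine deficit: 6.4 − 2.8 = 3.6 ppm = 3.6 mg/L as Cl₂.
Cl₂ equivalent needed: 3.6 mg/L × 885,690 L = 3,188,000 mg = 3188 g.
Product at 61.3% available chlorine: 3188 / 0.613 = 5201 g.

5.20 kg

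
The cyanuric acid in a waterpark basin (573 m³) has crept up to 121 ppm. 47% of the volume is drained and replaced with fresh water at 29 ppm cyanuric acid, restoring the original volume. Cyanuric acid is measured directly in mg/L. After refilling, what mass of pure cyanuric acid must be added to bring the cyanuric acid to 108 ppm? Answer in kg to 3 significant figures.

17.3 kg

Volume: 573 m³ = 573,000 L.
After draining 47% and refilling: 121 × 0.53 + 29 × 0.47 = 77.76 ppm.
Deficit to target: 108 − 77.76 = 30.24 mg/L.
Mass: 30.24 mg/L × 573,000 L = 17,330 g cyanuric acid.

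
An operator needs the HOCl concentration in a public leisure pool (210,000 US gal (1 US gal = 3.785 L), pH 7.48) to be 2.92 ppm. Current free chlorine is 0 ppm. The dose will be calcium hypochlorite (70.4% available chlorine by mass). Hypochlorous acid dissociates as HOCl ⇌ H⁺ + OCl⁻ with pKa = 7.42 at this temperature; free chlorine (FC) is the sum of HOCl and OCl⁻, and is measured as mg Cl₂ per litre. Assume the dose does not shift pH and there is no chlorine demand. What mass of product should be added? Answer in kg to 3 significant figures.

Volume: 210,000 US gal × 3.785 L/gal = 794,850 L.
[OCl⁻]/[HOCl] = 10^(pH − pKa) = 10^(7.48 − 7.42) = 1.148; fraction as HOCl = 1/(1 + 1.148) = 0.4655.
Free chlorine required for 2.92 ppm HOCl: 2.92 / 0.4655 = 6.273 ppm.
FC to add: 6.273 − 0 = 6.273 mg/L as Cl₂.
Cl₂ equivalent: 6.273 mg/L × 794,850 L = 4986 g.
Product at 70.4% available Cl: 4986 / 0.704 = 7082 g.

7.08 kg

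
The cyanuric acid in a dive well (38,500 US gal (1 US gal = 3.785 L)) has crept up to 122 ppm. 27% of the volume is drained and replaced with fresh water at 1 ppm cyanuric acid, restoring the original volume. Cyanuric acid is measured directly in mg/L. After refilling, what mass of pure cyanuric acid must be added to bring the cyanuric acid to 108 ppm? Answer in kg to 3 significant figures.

Volume: 38,500 US gal × 3.785 L/gal = 145,722 L.
After draining 27% and refilling: 122 × 0.73 + 1 × 0.27 = 89.33 ppm.
Deficit to target: 108 − 89.33 = 18.67 mg/L.
Mass: 18.67 mg/L × 145,722 L = 2721 g cyanuric acid.

2.72 kg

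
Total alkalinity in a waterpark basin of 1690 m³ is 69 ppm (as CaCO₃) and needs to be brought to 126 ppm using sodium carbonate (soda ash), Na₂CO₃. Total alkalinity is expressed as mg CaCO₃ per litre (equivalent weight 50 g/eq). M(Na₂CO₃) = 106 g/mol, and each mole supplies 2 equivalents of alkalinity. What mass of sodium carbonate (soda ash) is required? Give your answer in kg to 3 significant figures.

102 kg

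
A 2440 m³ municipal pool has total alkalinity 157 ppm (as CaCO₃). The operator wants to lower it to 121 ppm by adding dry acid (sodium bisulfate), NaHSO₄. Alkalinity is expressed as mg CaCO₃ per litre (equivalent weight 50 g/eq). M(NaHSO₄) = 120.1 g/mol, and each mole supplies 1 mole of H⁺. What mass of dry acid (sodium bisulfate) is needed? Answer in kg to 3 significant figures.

Volume: 2440 m³ = 2,440,000 L.
Alkalinity to neutralize: (157 − 121) = 36 mg/L as CaCO₃ × 2,440,000 L = 87,840 g as CaCO₃.
Equivalents of H⁺ required: 87,840 ÷ 50 g/eq = 1757 eq = 1757 mol NaHSO₄.
Mass of NaHSO₄: 1757 × 120.1 = 211,000 g.

211 kg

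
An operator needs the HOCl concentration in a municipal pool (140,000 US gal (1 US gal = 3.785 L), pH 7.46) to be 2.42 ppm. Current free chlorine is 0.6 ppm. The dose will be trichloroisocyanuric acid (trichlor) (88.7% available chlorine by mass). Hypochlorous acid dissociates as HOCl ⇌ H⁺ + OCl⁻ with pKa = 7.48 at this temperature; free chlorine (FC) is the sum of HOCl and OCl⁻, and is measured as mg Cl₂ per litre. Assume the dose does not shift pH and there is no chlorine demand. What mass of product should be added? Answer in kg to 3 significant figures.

Volume: 140,000 US gal × 3.785 L/gal = 529,900 L.
[OCl⁻]/[HOCl] = 10^(pH − pKa) = 10^(7.46 − 7.48) = 0.955; fraction as HOCl = 1/(1 + 0.955) = 0.5115.
Free chlorine required for 2.42 ppm HOCl: 2.42 / 0.5115 = 4.731 ppm.
FC to add: 4.731 − 0.6 = 4.131 mg/L as Cl₂.
Cl₂ equivalent: 4.131 mg/L × 529,900 L = 2189 g.
Product at 88.7% available Cl: 2189 / 0.887 = 2468 g.

2.47 kg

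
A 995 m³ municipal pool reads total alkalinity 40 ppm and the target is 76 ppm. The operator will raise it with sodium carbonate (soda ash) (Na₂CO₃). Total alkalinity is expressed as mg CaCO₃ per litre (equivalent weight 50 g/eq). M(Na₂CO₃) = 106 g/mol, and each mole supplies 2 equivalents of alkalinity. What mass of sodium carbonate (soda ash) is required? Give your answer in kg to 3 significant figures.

Volume: 995 m³ = 995,000 L.
Alkalinity to add: (76 − 40) = 36 mg/L as CaCO₃ × 995,000 L = 35,820 g as CaCO₃.
Equivalents: 35,820 g ÷ 50 g/eq = 716.4 eq.
Each mole of Na₂CO₃ supplies 2 eq, so 716.4 / 2 = 358.2 mol.
Mass: 358.2 mol × 106 g/mol = 37,970 g.

38.0 kg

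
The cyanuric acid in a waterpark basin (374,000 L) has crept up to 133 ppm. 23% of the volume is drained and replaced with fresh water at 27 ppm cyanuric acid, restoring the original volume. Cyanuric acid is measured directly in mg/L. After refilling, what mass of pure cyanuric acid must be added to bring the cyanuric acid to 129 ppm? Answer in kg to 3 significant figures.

7.62 kg

After draining 23% and refilling: 133 × 0.77 + 27 × 0.23 = 108.62 ppm.
Deficit to target: 129 − 108.62 = 20.38 mg/L.
Mass: 20.38 mg/L × 374,000 L = 7622 g cyanuric acid.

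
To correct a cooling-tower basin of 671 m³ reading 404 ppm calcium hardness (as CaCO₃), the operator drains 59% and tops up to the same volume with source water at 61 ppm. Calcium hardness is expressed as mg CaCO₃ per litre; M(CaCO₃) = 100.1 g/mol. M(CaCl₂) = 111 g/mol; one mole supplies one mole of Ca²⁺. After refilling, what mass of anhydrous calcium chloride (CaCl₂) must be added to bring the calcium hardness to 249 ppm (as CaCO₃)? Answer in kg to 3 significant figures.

35.2 kg

Volume: 671 m³ = 671,000 L.
After draining 59% and refilling: 404 × 0.41 + 61 × 0.59 = 201.63 ppm.
Deficit to target: 249 − 201.63 = 47.37 mg/L.
As CaCO₃: 47.37 mg/L × 671,000 L = 31,790 g; ÷ 100.1 = 317.5 mol Ca²⁺.
Mass: 317.5 × 111 = 35,250 g.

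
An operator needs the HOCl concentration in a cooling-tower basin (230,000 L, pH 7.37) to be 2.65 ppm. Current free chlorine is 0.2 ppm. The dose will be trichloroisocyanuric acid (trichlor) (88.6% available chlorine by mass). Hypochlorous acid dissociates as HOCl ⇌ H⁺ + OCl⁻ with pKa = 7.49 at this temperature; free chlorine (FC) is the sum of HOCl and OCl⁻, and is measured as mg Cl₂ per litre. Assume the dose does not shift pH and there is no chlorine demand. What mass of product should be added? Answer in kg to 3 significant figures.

1.16 kg

[OCl⁻]/[HOCl] = 10^(pH − pKa) = 10^(7.37 − 7.49) = 0.7586; fraction as HOCl = 1/(1 + 0.7586) = 0.5686.
Free chlorine required for 2.65 ppm HOCl: 2.65 / 0.5686 = 4.66 ppm.
FC to add: 4.66 − 0.2 = 4.46 mg/L as Cl₂.
Cl₂ equivalent: 4.46 mg/L × 230,000 L = 1026 g.
Product at 88.6% available Cl: 1026 / 0.886 = 1158 g.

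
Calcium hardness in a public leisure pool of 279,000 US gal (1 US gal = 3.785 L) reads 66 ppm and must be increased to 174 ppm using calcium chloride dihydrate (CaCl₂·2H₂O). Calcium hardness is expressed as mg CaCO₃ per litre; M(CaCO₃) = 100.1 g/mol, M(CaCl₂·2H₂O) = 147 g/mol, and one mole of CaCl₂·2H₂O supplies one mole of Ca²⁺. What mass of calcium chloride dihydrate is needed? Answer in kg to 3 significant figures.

167 kg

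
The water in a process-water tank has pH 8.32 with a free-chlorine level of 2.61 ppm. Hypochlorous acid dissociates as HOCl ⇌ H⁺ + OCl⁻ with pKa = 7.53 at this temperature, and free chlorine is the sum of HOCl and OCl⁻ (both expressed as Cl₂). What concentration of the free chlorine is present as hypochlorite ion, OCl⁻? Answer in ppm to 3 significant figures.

2.25 ppm

[OCl⁻]/[HOCl] = 10^(pH − pKa) = 10^(8.32 − 7.53) = 10^0.79 = 6.166.
Fraction as HOCl = 1 / (1 + 6.166) = 0.1395.
OCl⁻ = (1 − 0.1395) × 2.61 ppm = 2.246 ppm.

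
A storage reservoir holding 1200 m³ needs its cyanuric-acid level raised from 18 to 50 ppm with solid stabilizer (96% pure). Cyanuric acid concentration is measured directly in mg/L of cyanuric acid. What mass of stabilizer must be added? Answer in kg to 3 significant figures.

Volume: 1200 m³ = 1,200,000 L.
CYA to add: (50 − 18) = 32 mg/L × 1,200,000 L = 38,400 g cyanuric acid.
At 96% purity: 38,400 / 0.96 = 40,000 g product.

40.0 kg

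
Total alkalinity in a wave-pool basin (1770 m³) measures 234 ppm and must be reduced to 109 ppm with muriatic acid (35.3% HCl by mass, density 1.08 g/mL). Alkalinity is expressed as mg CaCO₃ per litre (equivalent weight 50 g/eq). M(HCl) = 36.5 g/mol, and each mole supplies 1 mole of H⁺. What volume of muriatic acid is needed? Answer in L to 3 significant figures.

424 L

Volume: 1770 m³ = 1,770,000 L.
Alkalinity to neutralize: (234 − 109) = 125 mg/L as CaCO₃ × 1,770,000 L = 221,200 g as CaCO₃.
Equivalents of H⁺ required: 221,200 ÷ 50 g/eq = 4425 eq = 4425 mol HCl.
Mass of HCl: 4425 × 36.5 = 161,500 g.
Mass of 35.3% solution: 161,500 / 0.353 = 457,500 g.
Volume: 457,500 g ÷ 1.08 g/mL = 423,700 mL.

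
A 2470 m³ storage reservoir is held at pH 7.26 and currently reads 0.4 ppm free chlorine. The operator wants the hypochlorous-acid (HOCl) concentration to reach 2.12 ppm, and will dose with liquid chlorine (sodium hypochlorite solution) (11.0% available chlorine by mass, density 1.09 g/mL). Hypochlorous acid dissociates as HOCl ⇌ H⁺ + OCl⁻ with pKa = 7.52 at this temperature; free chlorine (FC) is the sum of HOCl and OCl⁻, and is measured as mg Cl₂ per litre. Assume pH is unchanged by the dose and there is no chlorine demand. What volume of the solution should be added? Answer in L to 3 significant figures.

Volume: 2470 m³ = 2,470,000 L.
[OCl⁻]/[HOCl] = 10^(pH − pKa) = 10^(7.26 − 7.52) = 0.5495; fraction as HOCl = 1/(1 + 0.5495) = 0.6454.
Free chlorine required for 2.12 ppm HOCl: 2.12 / 0.6454 = 3.285 ppm.
FC to add: 3.285 − 0.4 = 2.885 mg/L as Cl₂.
Cl₂ equivalent: 2.885 mg/L × 2,470,000 L = 7126 g.
Product at 11.0% available Cl: 7126 / 0.11 = 64,780 g.
Volume: 64,780 g ÷ 1.09 g/mL = 59,430 mL.

59.4 L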